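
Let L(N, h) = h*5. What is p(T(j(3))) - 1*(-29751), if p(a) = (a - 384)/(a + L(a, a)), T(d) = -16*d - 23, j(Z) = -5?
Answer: 3391505/114 ≈ 29750.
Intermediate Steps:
L(N, h) = 5*h
T(d) = -23 - 16*d
p(a) = (-384 + a)/(6*a) (p(a) = (a - 384)/(a + 5*a) = (-384 + a)/((6*a)) = (-384 + a)*(1/(6*a)) = (-384 + a)/(6*a))
p(T(j(3))) - 1*(-29751) = (-384 + (-23 - 16*(-5)))/(6*(-23 - 16*(-5))) - 1*(-29751) = (-384 + (-23 + 80))/(6*(-23 + 80)) + 29751 = (⅙)*(-384 + 57)/57 + 29751 = (⅙)*(1/57)*(-327) + 29751 = -109/114 + 29751 = 3391505/114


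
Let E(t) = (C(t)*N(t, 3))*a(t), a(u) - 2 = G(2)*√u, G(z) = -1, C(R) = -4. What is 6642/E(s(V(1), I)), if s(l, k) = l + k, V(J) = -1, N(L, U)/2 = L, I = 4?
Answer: -1107/2 - 1107*√3/4 ≈ -1032.8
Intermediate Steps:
N(L, U) = 2*L
s(l, k) = k + l
a(u) = 2 - √u
E(t) = -8*t*(2 - √t) (E(t) = (-8*t)*(2 - √t) = -8*t*(2 - √t))
6642/E(s(V(1), I)) = 6642/(-16*(4 - 1) + 8*(4 - 1)^(3/2)) = 6642/(-16*3 + 8*3^(3/2)) = 6642/(-48 + 8*(3*√3)) = 6642/(-48 + 24*√3)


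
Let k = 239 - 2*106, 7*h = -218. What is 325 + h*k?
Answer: -3611/7 ≈ -515.86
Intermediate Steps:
h = -218/7 (h = (⅐)*(-218) = -218/7 ≈ -31.143)
k = 27 (k = 239 - 1*212 = 239 - 212 = 27)
325 + h*k = 325 - 218/7*27 = 325 - 5886/7 = -3611/7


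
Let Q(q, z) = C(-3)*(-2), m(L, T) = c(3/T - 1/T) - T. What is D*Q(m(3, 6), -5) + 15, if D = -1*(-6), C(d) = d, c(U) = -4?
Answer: 51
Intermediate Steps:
m(L, T) = -4 - T
D = 6
Q(q, z) = 6 (Q(q, z) = -3*(-2) = 6)
D*Q(m(3, 6), -5) + 15 = 6*6 + 15 = 36 + 15 = 51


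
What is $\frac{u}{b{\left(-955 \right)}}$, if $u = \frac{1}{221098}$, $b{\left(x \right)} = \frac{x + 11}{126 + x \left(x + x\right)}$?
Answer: $- \frac{114011}{13044782} \approx -0.00874$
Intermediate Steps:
$b{\left(x \right)} = \frac{11 + x}{126 + 2 x^{2}}$ ($b{\left(x \right)} = \frac{11 + x}{126 + x 2 x} = \frac{11 + x}{126 + 2 x^{2}}$)
$u = \frac{1}{221098} \approx 4.5229 \cdot 10^{-6}$
$\frac{u}{b{\left(-955 \right)}} = \frac{1}{221098 \frac{11 - 955}{2 \left(63 + \left(-955\right)^{2}\right)}} = \frac{1}{221098 \cdot \frac{1}{2} \frac{1}{63 + 912025} \left(-944\right)} = \frac{1}{221098 \cdot \frac{1}{2} \cdot \frac{1}{912088} \left(-944\right)} = \frac{1}{221098 \left(- \frac{59}{114011}\right)} = \frac{1}{221098} \left(- \frac{114011}{59}\right) = - \frac{114011}{13044782}$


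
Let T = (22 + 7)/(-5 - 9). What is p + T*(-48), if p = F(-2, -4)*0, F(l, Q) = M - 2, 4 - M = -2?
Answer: 696/7 ≈ 99.429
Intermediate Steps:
M = 6 (M = 4 - 1*(-2) = 4 + 2 = 6)
F(l, Q) = 4 (F(l, Q) = 6 - 2 = 4)
p = 0 (p = 4*0 = 0)
T = -29/14 (T = 29/(-14) = 29*(-1/14) = -29/14 ≈ -2.0714)
p + T*(-48) = 0 - 29/14*(-48) = 0 + 696/7 = 696/7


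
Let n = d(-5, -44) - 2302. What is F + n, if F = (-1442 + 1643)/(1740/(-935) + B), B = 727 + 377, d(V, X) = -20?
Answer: -159508871/68700 ≈ -2321.8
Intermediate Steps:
B = 1104
n = -2322 (n = -20 - 2302 = -2322)
F = 12529/68700 (F = (-1442 + 1643)/(1740/(-935) + 1104) = 201/(1740*(-1/935) + 1104) = 201/(-348/187 + 1104) = 201/(206100/187) = 201*(187/206100) = 12529/68700 ≈ 0.18237)
F + n = 12529/68700 - 2322 = -159508871/68700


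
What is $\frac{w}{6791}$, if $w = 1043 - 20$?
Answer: $\frac{1023}{6791} \approx 0.15064$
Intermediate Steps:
$w = 1023$ ($w = 1043 - 20 = 1023$)
$\frac{w}{6791} = \frac{1023}{6791}$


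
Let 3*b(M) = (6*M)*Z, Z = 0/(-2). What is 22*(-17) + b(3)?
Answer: -374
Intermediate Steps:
Z = 0 (Z = 0*(-½) = 0)
b(M) = 0 (b(M) = ((6*M)*0)/3 = (⅓)*0 = 0)
22*(-17) + b(3) = 22*(-17) + 0 = -374 + 0 = -374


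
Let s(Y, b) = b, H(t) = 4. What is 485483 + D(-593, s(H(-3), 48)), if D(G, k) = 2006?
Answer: 487489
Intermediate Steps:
485483 + D(-593, s(H(-3), 48)) = 485483 + 2006 = 487489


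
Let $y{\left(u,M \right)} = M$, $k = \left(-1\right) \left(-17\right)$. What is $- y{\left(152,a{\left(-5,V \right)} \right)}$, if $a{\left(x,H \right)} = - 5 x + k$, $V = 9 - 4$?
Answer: $-42$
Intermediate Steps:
$k = 17$
$V = 5$
$a{\left(x,H \right)} = 17 - 5 x$ ($a{\left(x,H \right)} = - 5 x + 17 = 17 - 5 x$)
$- y{\left(152,a{\left(-5,V \right)} \right)} = - (17 - -25) = - (17 + 25) = \left(-1\right) 42 = -42$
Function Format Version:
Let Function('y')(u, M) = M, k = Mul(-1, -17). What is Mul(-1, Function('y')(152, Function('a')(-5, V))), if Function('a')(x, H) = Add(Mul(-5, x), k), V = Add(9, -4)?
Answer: -42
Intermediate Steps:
k = 17
V = 5
Function('a')(x, H) = Add(17, Mul(-5, x)) (Function('a')(x, H) = Add(Mul(-5, x), 17) = Add(17, Mul(-5, x)))
Mul(-1, Function('y')(152, Function('a')(-5, V))) = Mul(-1, Add(17, Mul(-5, -5))) = Mul(-1, Add(17, 25)) = Mul(-1, 42) = -42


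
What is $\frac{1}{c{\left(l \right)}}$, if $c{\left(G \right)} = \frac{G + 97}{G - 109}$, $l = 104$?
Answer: $- \frac{5}{201} \approx -0.024876$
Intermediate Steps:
$c{\left(G \right)} = \frac{97 + G}{-109 + G}$
$\frac{1}{c{\left(l \right)}} = \frac{1}{\frac{1}{-109 + 104} \left(97 + 104\right)} = \frac{1}{\frac{1}{-5} \cdot 201} = \frac{1}{\left(- \frac{1}{5}\right) 201} = \frac{1}{- \frac{201}{5}} = - \frac{5}{201}$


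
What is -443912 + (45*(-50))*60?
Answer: -578912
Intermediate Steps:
-443912 + (45*(-50))*60 = -443912 - 2250*60 = -443912 - 135000 = -578912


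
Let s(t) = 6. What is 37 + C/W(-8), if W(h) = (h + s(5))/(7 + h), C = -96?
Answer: -11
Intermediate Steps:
W(h) = (6 + h)/(7 + h) (W(h) = (h + 6)/(7 + h) = (6 + h)/(7 + h))
37 + C/W(-8) = 37 - 96/((6 - 8)/(7 - 8)) = 37 - 96/(-2/(-1)) = 37 - 96/(-1*(-2)) = 37 - 96/2 = 37 + (½)*(-96) = 37 - 48 = -11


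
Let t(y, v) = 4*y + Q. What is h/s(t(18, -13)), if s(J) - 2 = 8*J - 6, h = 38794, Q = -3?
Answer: 19397/274 ≈ 70.792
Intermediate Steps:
t(y, v) = -3 + 4*y (t(y, v) = 4*y - 3 = -3 + 4*y)
s(J) = -4 + 8*J (s(J) = 2 + (8*J - 6) = 2 + (-6 + 8*J) = -4 + 8*J)
h/s(t(18, -13)) = 38794/(-4 + 8*(-3 + 4*18)) = 38794/(-4 + 8*(-3 + 72)) = 38794/(-4 + 8*69) = 38794/(-4 + 552) = 38794/548 = 38794*(1/548) = 19397/274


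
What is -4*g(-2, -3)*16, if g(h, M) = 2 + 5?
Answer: -448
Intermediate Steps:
g(h, M) = 7
-4*g(-2, -3)*16 = -4*7*16 = -28*16 = -448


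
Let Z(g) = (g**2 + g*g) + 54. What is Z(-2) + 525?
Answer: 587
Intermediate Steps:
Z(g) = 54 + 2*g**2 (Z(g) = (g**2 + g**2) + 54 = 2*g**2 + 54 = 54 + 2*g**2)
Z(-2) + 525 = (54 + 2*(-2)**2) + 525 = (54 + 2*4) + 525 = (54 + 8) + 525 = 62 + 525 = 587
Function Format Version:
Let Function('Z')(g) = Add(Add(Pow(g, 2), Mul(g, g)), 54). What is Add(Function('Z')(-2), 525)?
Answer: 587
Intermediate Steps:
Function('Z')(g) = Add(54, Mul(2, Pow(g, 2))) (Function('Z')(g) = Add(Add(Pow(g, 2), Pow(g, 2)), 54) = Add(Mul(2, Pow(g, 2)), 54) = Add(54, Mul(2, Pow(g, 2))))
Add(Function('Z')(-2), 525) = Add(Add(54, Mul(2, Pow(-2, 2))), 525) = Add(Add(54, Mul(2, 4)), 525) = Add(Add(54, 8), 525) = Add(62, 525) = 587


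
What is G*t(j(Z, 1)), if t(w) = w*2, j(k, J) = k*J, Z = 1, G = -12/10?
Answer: -12/5 ≈ -2.4000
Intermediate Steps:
G = -6/5 (G = -12*⅒ = -6/5 ≈ -1.2000)
j(k, J) = J*k
t(w) = 2*w
G*t(j(Z, 1)) = -12*1*1/5 = -12/5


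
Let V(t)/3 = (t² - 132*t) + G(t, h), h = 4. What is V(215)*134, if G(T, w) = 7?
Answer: 7176504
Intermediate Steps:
V(t) = 21 - 396*t + 3*t² (V(t) = 3*((t² - 132*t) + 7) = 3*(7 + t² - 132*t) = 21 - 396*t + 3*t²)
V(215)*134 = (21 - 396*215 + 3*215²)*134 = (21 - 85140 + 3*46225)*134 = (21 - 85140 + 138675)*134 = 53556*134 = 7176504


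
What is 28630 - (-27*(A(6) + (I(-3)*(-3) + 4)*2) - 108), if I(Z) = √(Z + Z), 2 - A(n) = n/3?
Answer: 28954 - 162*I*√6 ≈ 28954.0 - 396.82*I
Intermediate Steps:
A(n) = 2 - n/3
I(Z) = √2*√Z (I(Z) = √(2*Z) = √2*√Z)
28630 - (-27*(A(6) + (I(-3)*(-3) + 4)*2) - 108) = 28630 - (-27*((2 - ⅓*6) + ((√2*√(-3))*(-3) + 4)*2) - 108) = 28630 - (-27*((2 - 2) + ((√2*(I*√3))*(-3) + 4)*2) - 108) = 28630 - (-27*(0 + ((I*√6)*(-3) + 4)*2) - 108) = 28630 - (-27*(0 + (-3*I*√6 + 4)*2) - 108) = 28630 - (-27*(0 + (4 - 3*I*√6)*2) - 108) = 28630 - (-27*(0 + (8 - 6*I*√6)) - 108) = 28630 - (-27*(8 - 6*I*√6) - 108) = 28630 - ((-216 + 162*I*√6) - 108) = 28630 - (-324 + 162*I*√6) = 28630 + (324 - 162*I*√6) = 28954 - 162*I*√6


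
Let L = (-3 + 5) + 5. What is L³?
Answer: 343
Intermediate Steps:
L = 7 (L = 2 + 5 = 7)
L³ = 7³ = 343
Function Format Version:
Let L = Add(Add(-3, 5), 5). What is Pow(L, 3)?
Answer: 343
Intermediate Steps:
L = 7 (L = Add(2, 5) = 7)
Pow(L, 3) = Pow(7, 3) = 343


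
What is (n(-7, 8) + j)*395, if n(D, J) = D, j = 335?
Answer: 129560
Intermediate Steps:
(n(-7, 8) + j)*395 = (-7 + 335)*395 = 328*395 = 129560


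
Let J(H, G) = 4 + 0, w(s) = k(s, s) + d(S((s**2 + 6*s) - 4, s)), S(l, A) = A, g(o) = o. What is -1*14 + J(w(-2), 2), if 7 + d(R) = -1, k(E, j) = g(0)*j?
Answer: -10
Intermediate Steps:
k(E, j) = 0 (k(E, j) = 0*j = 0)
d(R) = -8 (d(R) = -7 - 1 = -8)
w(s) = -8 (w(s) = 0 - 8 = -8)
J(H, G) = 4
-1*14 + J(w(-2), 2) = -1*14 + 4 = -14 + 4 = -10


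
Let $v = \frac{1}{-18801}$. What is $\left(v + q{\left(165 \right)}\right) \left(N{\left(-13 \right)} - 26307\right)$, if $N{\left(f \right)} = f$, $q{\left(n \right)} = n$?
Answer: $- \frac{81648956480}{18801} \approx -4.3428 \cdot 10^{6}$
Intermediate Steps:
$v = - \frac{1}{18801} \approx -5.3189 \cdot 10^{-5}$
$\left(v + q{\left(165 \right)}\right) \left(N{\left(-13 \right)} - 26307\right) = \left(- \frac{1}{18801} + 165\right) \left(-13 - 26307\right) = \frac{3102164}{18801} \left(-26320\right) = - \frac{81648956480}{18801}$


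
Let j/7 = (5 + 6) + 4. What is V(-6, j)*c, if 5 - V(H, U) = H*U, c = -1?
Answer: -635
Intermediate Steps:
j = 105 (j = 7*((5 + 6) + 4) = 7*(11 + 4) = 7*15 = 105)
V(H, U) = 5 - H*U
V(-6, j)*c = (5 - 1*(-6)*105)*(-1) = (5 + 630)*(-1) = 635*(-1) = -635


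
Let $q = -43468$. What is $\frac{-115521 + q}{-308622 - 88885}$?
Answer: $\frac{158989}{397507} \approx 0.39997$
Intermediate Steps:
$\frac{-115521 + q}{-308622 - 88885} = \frac{-115521 - 43468}{-308622 - 88885} = - \frac{158989}{-397507} = \left(-158989\right) \left(- \frac{1}{397507}\right) = \frac{158989}{397507}$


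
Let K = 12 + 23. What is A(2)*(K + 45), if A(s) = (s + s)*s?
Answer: 640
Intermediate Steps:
K = 35
A(s) = 2*s**2 (A(s) = (2*s)*s = 2*s**2)
A(2)*(K + 45) = (2*2**2)*(35 + 45) = (2*4)*80 = 8*80 = 640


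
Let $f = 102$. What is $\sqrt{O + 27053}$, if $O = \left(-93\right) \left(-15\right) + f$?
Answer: $5 \sqrt{1142} \approx 168.97$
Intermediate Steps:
$O = 1497$ ($O = \left(-93\right) \left(-15\right) + 102 = 1395 + 102 = 1497$)
$\sqrt{O + 27053} = \sqrt{1497 + 27053} = \sqrt{28550} = 5 \sqrt{1142}$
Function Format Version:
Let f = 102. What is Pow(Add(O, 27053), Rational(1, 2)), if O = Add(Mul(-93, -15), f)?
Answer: Mul(5, Pow(1142, Rational(1, 2))) ≈ 168.97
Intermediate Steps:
O = 1497 (O = Add(Mul(-93, -15), 102) = Add(1395, 102) = 1497)
Pow(Add(O, 27053), Rational(1, 2)) = Pow(Add(1497, 27053), Rational(1, 2)) = Pow(28550, Rational(1, 2)) = Mul(5, Pow(1142, Rational(1, 2)))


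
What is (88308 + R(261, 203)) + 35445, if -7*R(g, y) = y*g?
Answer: 116184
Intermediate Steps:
R(g, y) = -g*y/7 (R(g, y) = -y*g/7 = -g*y/7)
(88308 + R(261, 203)) + 35445 = (88308 - ⅐*261*203) + 35445 = (88308 - 7569) + 35445 = 80739 + 35445 = 116184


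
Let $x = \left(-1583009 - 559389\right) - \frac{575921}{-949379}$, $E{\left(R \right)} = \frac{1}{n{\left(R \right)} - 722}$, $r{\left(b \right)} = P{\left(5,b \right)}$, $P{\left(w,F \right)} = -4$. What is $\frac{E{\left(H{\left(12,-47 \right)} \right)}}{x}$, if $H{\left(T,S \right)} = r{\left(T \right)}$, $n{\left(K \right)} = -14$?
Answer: $\frac{949379}{1496985061861856} \approx 6.3419 \cdot 10^{-10}$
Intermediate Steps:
$r{\left(b \right)} = -4$
$H{\left(T,S \right)} = -4$
$E{\left(R \right)} = - \frac{1}{736}$ ($E{\left(R \right)} = \frac{1}{-14 - 722} = \frac{1}{-736} = - \frac{1}{736}$)
$x = - \frac{2033947094921}{949379}$ ($x = -2142398 - - \frac{575921}{949379} = -2142398 + \frac{575921}{949379} = - \frac{2033947094921}{949379} \approx -2.1424 \cdot 10^{6}$)
$\frac{E{\left(H{\left(12,-47 \right)} \right)}}{x} = - \frac{1}{736 \left(- \frac{2033947094921}{949379}\right)} = \left(- \frac{1}{736}\right) \left(- \frac{949379}{2033947094921}\right) = \frac{949379}{1496985061861856}$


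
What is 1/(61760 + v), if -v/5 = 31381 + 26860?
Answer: -1/229445 ≈ -4.3583e-6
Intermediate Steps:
v = -291205 (v = -5*(31381 + 26860) = -5*58241 = -291205)
1/(61760 + v) = 1/(61760 - 291205) = 1/(-229445) = -1/229445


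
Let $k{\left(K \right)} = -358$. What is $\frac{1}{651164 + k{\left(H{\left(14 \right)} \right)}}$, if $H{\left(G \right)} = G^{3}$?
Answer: $\frac{1}{650806} \approx 1.5366 \cdot 10^{-6}$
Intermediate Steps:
$\frac{1}{651164 + k{\left(H{\left(14 \right)} \right)}} = \frac{1}{651164 - 358} = \frac{1}{650806}$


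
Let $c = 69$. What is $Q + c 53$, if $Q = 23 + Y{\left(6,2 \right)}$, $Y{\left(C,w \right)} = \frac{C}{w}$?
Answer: $3683$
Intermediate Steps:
$Q = 26$ ($Q = 23 + \frac{6}{2} = 23 + 6 \cdot \frac{1}{2} = 23 + 3 = 26$)
$Q + c 53 = 26 + 69 \cdot 53 = 26 + 3657 = 3683$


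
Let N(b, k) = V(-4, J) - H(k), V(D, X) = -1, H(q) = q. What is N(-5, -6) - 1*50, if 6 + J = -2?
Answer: -45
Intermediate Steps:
J = -8 (J = -6 - 2 = -8)
N(b, k) = -1 - k
N(-5, -6) - 1*50 = (-1 - 1*(-6)) - 1*50 = (-1 + 6) - 50 = 5 - 50 = -45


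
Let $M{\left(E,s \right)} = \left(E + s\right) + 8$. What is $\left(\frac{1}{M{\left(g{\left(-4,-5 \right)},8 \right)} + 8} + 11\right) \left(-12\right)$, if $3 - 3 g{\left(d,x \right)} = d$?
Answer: $- \frac{10464}{79} \approx -132.46$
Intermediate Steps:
$g{\left(d,x \right)} = 1 - \frac{d}{3}$
$M{\left(E,s \right)} = 8 + E + s$
$\left(\frac{1}{M{\left(g{\left(-4,-5 \right)},8 \right)} + 8} + 11\right) \left(-12\right) = \left(\frac{1}{\left(8 + \left(1 - - \frac{4}{3}\right) + 8\right) + 8} + 11\right) \left(-12\right) = \left(\frac{1}{\left(8 + \left(1 + \frac{4}{3}\right) + 8\right) + 8} + 11\right) \left(-12\right) = \left(\frac{1}{\left(8 + \frac{7}{3} + 8\right) + 8} + 11\right) \left(-12\right) = \left(\frac{1}{\frac{55}{3} + 8} + 11\right) \left(-12\right) = \left(\frac{1}{\frac{79}{3}} + 11\right) \left(-12\right) = \left(\frac{3}{79} + 11\right) \left(-12\right) = \frac{872}{79} \left(-12\right) = - \frac{10464}{79}$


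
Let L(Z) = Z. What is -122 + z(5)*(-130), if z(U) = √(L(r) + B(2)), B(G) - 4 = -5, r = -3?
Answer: -122 - 260*I ≈ -122.0 - 260.0*I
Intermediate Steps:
B(G) = -1 (B(G) = 4 - 5 = -1)
z(U) = 2*I (z(U) = √(-3 - 1) = √(-4) = 2*I)
-122 + z(5)*(-130) = -122 + (2*I)*(-130) = -122 - 260*I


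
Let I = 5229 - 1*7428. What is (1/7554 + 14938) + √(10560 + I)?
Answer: 112841653/7554 + 3*√929 ≈ 15029.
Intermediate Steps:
I = -2199 (I = 5229 - 7428 = -2199)
(1/7554 + 14938) + √(10560 + I) = (1/7554 + 14938) + √(10560 - 2199) = (1/7554 + 14938) + √8361 = 112841653/7554 + 3*√929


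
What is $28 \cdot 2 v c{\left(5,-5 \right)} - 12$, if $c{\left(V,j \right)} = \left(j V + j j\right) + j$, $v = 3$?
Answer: $-852$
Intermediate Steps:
$c{\left(V,j \right)} = j + j^{2} + V j$ ($c{\left(V,j \right)} = \left(V j + j^{2}\right) + j = \left(j^{2} + V j\right) + j = j + j^{2} + V j$)
$28 \cdot 2 v c{\left(5,-5 \right)} - 12 = 28 \cdot 2 \cdot 3 \left(- 5 \left(1 + 5 - 5\right)\right) - 12 = 28 \cdot 6 \left(\left(-5\right) 1\right) - 12 = 28 \cdot 6 \left(-5\right) - 12 = 28 \left(-30\right) - 12 = -840 - 12 = -852$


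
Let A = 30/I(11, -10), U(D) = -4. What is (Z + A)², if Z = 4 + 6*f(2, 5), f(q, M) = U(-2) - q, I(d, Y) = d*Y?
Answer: 126025/121 ≈ 1041.5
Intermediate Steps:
I(d, Y) = Y*d
f(q, M) = -4 - q
A = -3/11 (A = 30/((-10*11)) = 30/(-110) = 30*(-1/110) = -3/11 ≈ -0.27273)
Z = -32 (Z = 4 + 6*(-4 - 1*2) = 4 + 6*(-4 - 2) = 4 + 6*(-6) = 4 - 36 = -32)
(Z + A)² = (-32 - 3/11)² = (-355/11)² = 126025/121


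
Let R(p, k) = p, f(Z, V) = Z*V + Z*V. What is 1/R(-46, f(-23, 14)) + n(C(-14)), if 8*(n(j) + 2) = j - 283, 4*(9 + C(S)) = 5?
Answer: -28237/736 ≈ -38.365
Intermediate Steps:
f(Z, V) = 2*V*Z (f(Z, V) = V*Z + V*Z = 2*V*Z)
C(S) = -31/4 (C(S) = -9 + (1/4)*5 = -9 + 5/4 = -31/4)
n(j) = -299/8 + j/8 (n(j) = -2 + (j - 283)/8 = -2 + (-283 + j)/8 = -2 + (-283/8 + j/8) = -299/8 + j/8)
1/R(-46, f(-23, 14)) + n(C(-14)) = 1/(-46) + (-299/8 + (1/8)*(-31/4)) = -1/46 + (-299/8 - 31/32) = -1/46 - 1227/32 = -28237/736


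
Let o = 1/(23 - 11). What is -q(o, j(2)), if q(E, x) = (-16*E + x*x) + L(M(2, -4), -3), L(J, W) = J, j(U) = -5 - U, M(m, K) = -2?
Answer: -137/3 ≈ -45.667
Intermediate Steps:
o = 1/12 ≈ 0.083333
q(E, x) = -2 + x² - 16*E (q(E, x) = (-16*E + x*x) - 2 = (-16*E + x²) - 2 = (x² - 16*E) - 2 = -2 + x² - 16*E)
-q(o, j(2)) = -(-2 + (-5 - 1*2)² - 16*1/12) = -(-2 + (-5 - 2)² - 4/3) = -(-2 + (-7)² - 4/3) = -(-2 + 49 - 4/3) = -1*137/3 = -137/3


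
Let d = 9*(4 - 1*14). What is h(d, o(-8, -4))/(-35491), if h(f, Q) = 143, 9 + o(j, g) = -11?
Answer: -143/35491 ≈ -0.0040292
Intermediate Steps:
o(j, g) = -20 (o(j, g) = -9 - 11 = -20)
d = -90 (d = 9*(4 - 14) = 9*(-10) = -90)
h(d, o(-8, -4))/(-35491) = 143/(-35491) = 143*(-1/35491) = -143/35491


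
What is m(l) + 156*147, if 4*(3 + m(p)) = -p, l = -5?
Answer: 91721/4 ≈ 22930.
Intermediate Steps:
m(p) = -3 - p/4 (m(p) = -3 + (-p)/4 = -3 - p/4)
m(l) + 156*147 = (-3 - ¼*(-5)) + 156*147 = (-3 + 5/4) + 22932 = -7/4 + 22932 = 91721/4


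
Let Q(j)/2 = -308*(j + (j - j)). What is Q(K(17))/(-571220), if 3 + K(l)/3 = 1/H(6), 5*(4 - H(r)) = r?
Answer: -1221/142805 ≈ -0.0085501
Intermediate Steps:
H(r) = 4 - r/5
K(l) = -111/14 (K(l) = -9 + 3/(4 - ⅕*6) = -9 + 3/(4 - 6/5) = -9 + 3/(14/5) = -9 + 3*(5/14) = -9 + 15/14 = -111/14)
Q(j) = -616*j (Q(j) = 2*(-308*(j + (j - j))) = 2*(-308*(j + 0)) = 2*(-308*j) = -616*j)
Q(K(17))/(-571220) = -616*(-111/14)/(-571220) = 4884*(-1/571220) = -1221/142805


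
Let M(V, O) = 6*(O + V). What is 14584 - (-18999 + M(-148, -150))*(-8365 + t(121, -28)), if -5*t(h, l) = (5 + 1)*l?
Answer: -865851139/5 ≈ -1.7317e+8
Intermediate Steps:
t(h, l) = -6*l/5 (t(h, l) = -(5 + 1)*l/5 = -6*l/5)
M(V, O) = 6*O + 6*V
14584 - (-18999 + M(-148, -150))*(-8365 + t(121, -28)) = 14584 - (-18999 + (6*(-150) + 6*(-148)))*(-8365 - 6/5*(-28)) = 14584 - (-18999 + (-900 - 888))*(-8365 + 168/5) = 14584 - (-18999 - 1788)*(-41657)/5 = 14584 - (-20787)*(-41657)/5 = 14584 - 1*865924059/5 = 14584 - 865924059/5 = -865851139/5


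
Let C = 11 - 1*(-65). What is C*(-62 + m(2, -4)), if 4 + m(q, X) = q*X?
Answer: -5624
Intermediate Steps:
m(q, X) = -4 + X*q (m(q, X) = -4 + q*X = -4 + X*q)
C = 76 (C = 11 + 65 = 76)
C*(-62 + m(2, -4)) = 76*(-62 + (-4 - 4*2)) = 76*(-62 + (-4 - 8)) = 76*(-62 - 12) = 76*(-74) = -5624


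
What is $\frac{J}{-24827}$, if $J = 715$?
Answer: $- \frac{65}{2257} \approx -0.028799$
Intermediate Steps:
$\frac{J}{-24827} = \frac{715}{-24827} = 715 \left(- \frac{1}{24827}\right) = - \frac{65}{2257}$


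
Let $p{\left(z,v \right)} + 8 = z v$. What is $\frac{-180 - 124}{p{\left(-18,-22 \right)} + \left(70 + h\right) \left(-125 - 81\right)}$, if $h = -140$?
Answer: $- \frac{38}{1851} \approx -0.020529$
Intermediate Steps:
$p{\left(z,v \right)} = -8 + v z$ ($p{\left(z,v \right)} = -8 + z v = -8 + v z$)
$\frac{-180 - 124}{p{\left(-18,-22 \right)} + \left(70 + h\right) \left(-125 - 81\right)} = \frac{-180 - 124}{\left(-8 - -396\right) + \left(70 - 140\right) \left(-125 - 81\right)} = - \frac{304}{\left(-8 + 396\right) - -14420} = - \frac{304}{388 + 14420} = - \frac{304}{14808} = \left(-304\right) \frac{1}{14808} = - \frac{38}{1851}$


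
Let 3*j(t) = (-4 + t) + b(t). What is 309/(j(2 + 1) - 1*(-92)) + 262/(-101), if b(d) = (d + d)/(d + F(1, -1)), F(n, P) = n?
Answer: 42368/55853 ≈ 0.75856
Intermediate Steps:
b(d) = 2*d/(1 + d) (b(d) = (d + d)/(d + 1) = (2*d)/(1 + d) = 2*d/(1 + d))
j(t) = -4/3 + t/3 + 2*t/(3*(1 + t)) (j(t) = ((-4 + t) + 2*t/(1 + t))/3 = (-4 + t + 2*t/(1 + t))/3 = -4/3 + t/3 + 2*t/(3*(1 + t)))
309/(j(2 + 1) - 1*(-92)) + 262/(-101) = 309/((-4 + (2 + 1)**2 - (2 + 1))/(3*(1 + (2 + 1))) - 1*(-92)) + 262/(-101) = 309/((-4 + 3**2 - 1*3)/(3*(1 + 3)) + 92) + 262*(-1/101) = 309/((1/3)*(-4 + 9 - 3)/4 + 92) - 262/101 = 309/((1/3)*(1/4)*2 + 92) - 262/101 = 309/(1/6 + 92) - 262/101 = 309/(553/6) - 262/101 = 309*(6/553) - 262/101 = 1854/553 - 262/101 = 42368/55853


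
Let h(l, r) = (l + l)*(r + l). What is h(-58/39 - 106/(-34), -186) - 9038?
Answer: -4237101016/439569 ≈ -9639.2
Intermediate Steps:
h(l, r) = 2*l*(l + r) (h(l, r) = (2*l)*(l + r) = 2*l*(l + r))
h(-58/39 - 106/(-34), -186) - 9038 = 2*(-58/39 - 106/(-34))*((-58/39 - 106/(-34)) - 186) - 9038 = 2*(-58*1/39 - 106*(-1/34))*((-58*1/39 - 106*(-1/34)) - 186) - 9038 = 2*(-58/39 + 53/17)*((-58/39 + 53/17) - 186) - 9038 = 2*(1081/663)*(1081/663 - 186) - 9038 = 2*(1081/663)*(-122237/663) - 9038 = -264276394/439569 - 9038 = -4237101016/439569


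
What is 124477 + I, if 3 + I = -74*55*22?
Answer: 34934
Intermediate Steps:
I = -89543 (I = -3 - 74*55*22 = -3 - 4070*22 = -3 - 89540 = -89543)
124477 + I = 124477 - 89543 = 34934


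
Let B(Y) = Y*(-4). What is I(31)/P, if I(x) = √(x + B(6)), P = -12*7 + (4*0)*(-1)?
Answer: -√7/84 ≈ -0.031497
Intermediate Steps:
B(Y) = -4*Y
P = -84 (P = -84 + 0*(-1) = -84 + 0 = -84)
I(x) = √(-24 + x) (I(x) = √(x - 4*6) = √(x - 24) = √(-24 + x))
I(31)/P = √(-24 + 31)/(-84) = √7*(-1/84) = -√7/84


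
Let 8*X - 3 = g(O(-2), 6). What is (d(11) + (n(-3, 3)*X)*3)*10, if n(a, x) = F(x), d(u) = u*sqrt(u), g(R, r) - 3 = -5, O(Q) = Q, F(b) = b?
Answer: 45/4 + 110*sqrt(11) ≈ 376.08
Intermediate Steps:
g(R, r) = -2 (g(R, r) = 3 - 5 = -2)
d(u) = u**(3/2)
n(a, x) = x
X = 1/8 (X = 3/8 + (1/8)*(-2) = 3/8 - 1/4 = 1/8 ≈ 0.12500)
(d(11) + (n(-3, 3)*X)*3)*10 = (11**(3/2) + (3*(1/8))*3)*10 = (11*sqrt(11) + (3/8)*3)*10 = (11*sqrt(11) + 9/8)*10 = (9/8 + 11*sqrt(11))*10 = 45/4 + 110*sqrt(11)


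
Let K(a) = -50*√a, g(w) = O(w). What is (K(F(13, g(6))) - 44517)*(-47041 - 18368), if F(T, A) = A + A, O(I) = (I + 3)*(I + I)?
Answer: 2911812453 + 19622700*√6 ≈ 2.9599e+9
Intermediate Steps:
O(I) = 2*I*(3 + I) (O(I) = (3 + I)*(2*I) = 2*I*(3 + I))
g(w) = 2*w*(3 + w)
F(T, A) = 2*A
(K(F(13, g(6))) - 44517)*(-47041 - 18368) = (-50*√2*(2*√3*√(3 + 6)) - 44517)*(-47041 - 18368) = (-50*√2*(6*√3) - 44517)*(-65409) = (-50*6*√6 - 44517)*(-65409) = (-300*√6 - 44517)*(-65409) = (-44517 - 300*√6)*(-65409) = 2911812453 + 19622700*√6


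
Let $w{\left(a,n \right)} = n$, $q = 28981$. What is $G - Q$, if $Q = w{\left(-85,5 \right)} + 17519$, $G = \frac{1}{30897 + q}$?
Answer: $- \frac{1049302071}{59878} \approx -17524.0$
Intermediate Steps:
$G = \frac{1}{59878}$ ($G = \frac{1}{30897 + 28981} = \frac{1}{59878} \approx 1.6701 \cdot 10^{-5}$)
$Q = 17524$ ($Q = 5 + 17519 = 17524$)
$G - Q = \frac{1}{59878} - 17524 = - \frac{1049302071}{59878}$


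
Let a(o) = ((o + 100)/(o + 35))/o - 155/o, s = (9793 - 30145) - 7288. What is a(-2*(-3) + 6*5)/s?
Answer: 3623/23549280 ≈ 0.00015385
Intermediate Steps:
s = -27640 (s = -20352 - 7288 = -27640)
a(o) = -155/o + (100 + o)/(o*(35 + o)) (a(o) = ((100 + o)/(35 + o))/o - 155/o = (100 + o)/(o*(35 + o)) - 155/o = -155/o + (100 + o)/(o*(35 + o)))
a(-2*(-3) + 6*5)/s = ((-5325 - 154*(-2*(-3) + 6*5))/((-2*(-3) + 6*5)*(35 + (-2*(-3) + 6*5))))/(-27640) = ((-5325 - 154*(6 + 30))/((6 + 30)*(35 + (6 + 30))))*(-1/27640) = ((-5325 - 154*36)/(36*(35 + 36)))*(-1/27640) = ((1/36)*(-5325 - 5544)/71)*(-1/27640) = ((1/36)*(1/71)*(-10869))*(-1/27640) = -3623/852*(-1/27640) = 3623/23549280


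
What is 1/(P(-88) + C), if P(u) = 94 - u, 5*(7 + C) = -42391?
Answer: -5/41516 ≈ -0.00012044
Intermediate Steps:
C = -42426/5 (C = -7 + (1/5)*(-42391) = -7 - 42391/5 = -42426/5 ≈ -8485.2)
1/(P(-88) + C) = 1/((94 - 1*(-88)) - 42426/5) = 1/((94 + 88) - 42426/5) = 1/(182 - 42426/5) = 1/(-41516/5) = -5/41516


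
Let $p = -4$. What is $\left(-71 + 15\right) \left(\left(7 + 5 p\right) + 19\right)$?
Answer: $-336$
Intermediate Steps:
$\left(-71 + 15\right) \left(\left(7 + 5 p\right) + 19\right) = \left(-71 + 15\right) \left(\left(7 + 5 \left(-4\right)\right) + 19\right) = - 56 \left(\left(7 - 20\right) + 19\right) = - 56 \left(-13 + 19\right) = \left(-56\right) 6 = -336$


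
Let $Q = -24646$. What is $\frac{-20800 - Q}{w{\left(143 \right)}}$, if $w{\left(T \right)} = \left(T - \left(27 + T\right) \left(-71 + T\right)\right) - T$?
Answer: $- \frac{641}{2040} \approx -0.31422$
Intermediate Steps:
$w{\left(T \right)} = - \left(-71 + T\right) \left(27 + T\right)$ ($w{\left(T \right)} = \left(T - \left(-71 + T\right) \left(27 + T\right)\right) - T = - \left(-71 + T\right) \left(27 + T\right)$)
$\frac{-20800 - Q}{w{\left(143 \right)}} = \frac{-20800 - -24646}{1917 - 143^{2} + 44 \cdot 143} = \frac{-20800 + 24646}{1917 - 20449 + 6292} = \frac{3846}{1917 - 20449 + 6292} = \frac{3846}{-12240} = 3846 \left(- \frac{1}{12240}\right) = - \frac{641}{2040}$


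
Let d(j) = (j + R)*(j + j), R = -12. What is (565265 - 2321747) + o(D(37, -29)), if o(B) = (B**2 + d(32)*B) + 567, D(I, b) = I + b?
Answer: -1745611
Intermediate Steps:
d(j) = 2*j*(-12 + j) (d(j) = (j - 12)*(j + j) = (-12 + j)*(2*j) = 2*j*(-12 + j))
o(B) = 567 + B**2 + 1280*B (o(B) = (B**2 + (2*32*(-12 + 32))*B) + 567 = (B**2 + (2*32*20)*B) + 567 = (B**2 + 1280*B) + 567 = 567 + B**2 + 1280*B)
(565265 - 2321747) + o(D(37, -29)) = (565265 - 2321747) + (567 + (37 - 29)**2 + 1280*(37 - 29)) = -1756482 + (567 + 8**2 + 1280*8) = -1756482 + (567 + 64 + 10240) = -1756482 + 10871 = -1745611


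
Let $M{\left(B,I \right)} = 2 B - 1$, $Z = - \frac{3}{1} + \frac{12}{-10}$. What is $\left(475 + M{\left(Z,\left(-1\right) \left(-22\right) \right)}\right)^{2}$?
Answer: $\frac{5419584}{25} \approx 2.1678 \cdot 10^{5}$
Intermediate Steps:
$Z = - \frac{21}{5}$ ($Z = \left(-3\right) 1 + 12 \left(- \frac{1}{10}\right) = -3 - \frac{6}{5} = - \frac{21}{5} \approx -4.2$)
$M{\left(B,I \right)} = -1 + 2 B$
$\left(475 + M{\left(Z,\left(-1\right) \left(-22\right) \right)}\right)^{2} = \left(475 + \left(-1 + 2 \left(- \frac{21}{5}\right)\right)\right)^{2} = \left(475 - \frac{47}{5}\right)^{2} = \left(\frac{2328}{5}\right)^{2} = \frac{5419584}{25}$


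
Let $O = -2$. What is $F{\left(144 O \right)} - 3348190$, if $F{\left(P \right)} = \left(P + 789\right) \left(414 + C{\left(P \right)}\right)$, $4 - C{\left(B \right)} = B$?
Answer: $-2994484$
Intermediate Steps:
$C{\left(B \right)} = 4 - B$
$F{\left(P \right)} = \left(418 - P\right) \left(789 + P\right)$ ($F{\left(P \right)} = \left(P + 789\right) \left(414 - \left(-4 + P\right)\right) = \left(789 + P\right) \left(418 - P\right) = \left(418 - P\right) \left(789 + P\right)$)
$F{\left(144 O \right)} - 3348190 = \left(329802 - \left(144 \left(-2\right)\right)^{2} - 371 \cdot 144 \left(-2\right)\right) - 3348190 = \left(329802 - \left(-288\right)^{2} - -106848\right) - 3348190 = \left(329802 - 82944 + 106848\right) - 3348190 = 353706 - 3348190 = -2994484$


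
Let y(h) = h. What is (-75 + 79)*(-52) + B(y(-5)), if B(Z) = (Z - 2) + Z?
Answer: -220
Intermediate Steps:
B(Z) = -2 + 2*Z (B(Z) = (-2 + Z) + Z = -2 + 2*Z)
(-75 + 79)*(-52) + B(y(-5)) = (-75 + 79)*(-52) + (-2 + 2*(-5)) = 4*(-52) + (-2 - 10) = -208 - 12 = -220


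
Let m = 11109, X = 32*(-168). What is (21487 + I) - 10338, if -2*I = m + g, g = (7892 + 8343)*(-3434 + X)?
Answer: 143041539/2 ≈ 7.1521e+7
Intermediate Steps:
X = -5376
g = -143030350 (g = (7892 + 8343)*(-3434 - 5376) = 16235*(-8810) = -143030350)
I = 143019241/2 (I = -(11109 - 143030350)/2 = -½*(-143019241) = 143019241/2 ≈ 7.1510e+7)
(21487 + I) - 10338 = (21487 + 143019241/2) - 10338 = 143062215/2 - 10338 = 143041539/2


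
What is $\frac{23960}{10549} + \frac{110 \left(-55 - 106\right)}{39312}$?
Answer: $\frac{53935195}{29621592} \approx 1.8208$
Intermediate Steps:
$\frac{23960}{10549} + \frac{110 \left(-55 - 106\right)}{39312} = 23960 \cdot \frac{1}{10549} + 110 \left(-161\right) \frac{1}{39312} = \frac{23960}{10549} - \frac{1265}{2808} = \frac{53935195}{29621592}$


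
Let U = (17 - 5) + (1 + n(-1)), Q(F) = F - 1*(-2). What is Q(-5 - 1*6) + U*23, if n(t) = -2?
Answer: 244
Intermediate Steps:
Q(F) = 2 + F (Q(F) = F + 2 = 2 + F)
U = 11 (U = (17 - 5) + (1 - 2) = 12 - 1 = 11)
Q(-5 - 1*6) + U*23 = (2 + (-5 - 1*6)) + 11*23 = (2 + (-5 - 6)) + 253 = (2 - 11) + 253 = -9 + 253 = 244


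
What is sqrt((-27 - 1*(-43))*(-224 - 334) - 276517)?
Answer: I*sqrt(285445) ≈ 534.27*I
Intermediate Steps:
sqrt((-27 - 1*(-43))*(-224 - 334) - 276517) = sqrt((-27 + 43)*(-558) - 276517) = sqrt(16*(-558) - 276517) = sqrt(-8928 - 276517) = sqrt(-285445) = I*sqrt(285445)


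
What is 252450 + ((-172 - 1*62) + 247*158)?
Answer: 291242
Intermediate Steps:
252450 + ((-172 - 1*62) + 247*158) = 252450 + ((-172 - 62) + 39026) = 252450 + (-234 + 39026) = 252450 + 38792 = 291242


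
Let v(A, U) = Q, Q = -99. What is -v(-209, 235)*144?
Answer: 14256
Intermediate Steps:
v(A, U) = -99
-v(-209, 235)*144 = -1*(-99)*144 = 99*144 = 14256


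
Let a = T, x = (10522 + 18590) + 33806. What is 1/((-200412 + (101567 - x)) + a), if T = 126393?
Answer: -1/35370 ≈ -2.8273e-5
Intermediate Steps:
x = 62918 (x = 29112 + 33806 = 62918)
a = 126393
1/((-200412 + (101567 - x)) + a) = 1/((-200412 + (101567 - 1*62918)) + 126393) = 1/((-200412 + (101567 - 62918)) + 126393) = 1/((-200412 + 38649) + 126393) = 1/(-161763 + 126393) = 1/(-35370) = -1/35370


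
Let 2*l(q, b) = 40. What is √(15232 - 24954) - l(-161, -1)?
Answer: -20 + I*√9722 ≈ -20.0 + 98.6*I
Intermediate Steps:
l(q, b) = 20 (l(q, b) = (½)*40 = 20)
√(15232 - 24954) - l(-161, -1) = √(15232 - 24954) - 1*20 = √(-9722) - 20 = I*√9722 - 20 = -20 + I*√9722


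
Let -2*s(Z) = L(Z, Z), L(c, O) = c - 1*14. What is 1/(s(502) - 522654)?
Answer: -1/522898 ≈ -1.9124e-6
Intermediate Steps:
L(c, O) = -14 + c (L(c, O) = c - 14 = -14 + c)
s(Z) = 7 - Z/2 (s(Z) = -(-14 + Z)/2 = 7 - Z/2)
1/(s(502) - 522654) = 1/((7 - ½*502) - 522654) = 1/((7 - 251) - 522654) = 1/(-244 - 522654) = 1/(-522898) = -1/522898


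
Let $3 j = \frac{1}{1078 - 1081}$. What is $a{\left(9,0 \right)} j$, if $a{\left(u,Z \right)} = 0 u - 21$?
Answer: $\frac{7}{3} \approx 2.3333$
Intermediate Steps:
$a{\left(u,Z \right)} = -21$ ($a{\left(u,Z \right)} = 0 - 21 = -21$)
$j = - \frac{1}{9}$ ($j = \frac{1}{3 \left(1078 - 1081\right)} = \frac{1}{3 \left(-3\right)} = \frac{1}{3} \left(- \frac{1}{3}\right) = - \frac{1}{9} \approx -0.11111$)
$a{\left(9,0 \right)} j = \left(-21\right) \left(- \frac{1}{9}\right) = \frac{7}{3}$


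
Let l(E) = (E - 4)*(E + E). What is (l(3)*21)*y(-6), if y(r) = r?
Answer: 756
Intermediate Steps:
l(E) = 2*E*(-4 + E) (l(E) = (-4 + E)*(2*E) = 2*E*(-4 + E))
(l(3)*21)*y(-6) = ((2*3*(-4 + 3))*21)*(-6) = ((2*3*(-1))*21)*(-6) = -6*21*(-6) = -126*(-6) = 756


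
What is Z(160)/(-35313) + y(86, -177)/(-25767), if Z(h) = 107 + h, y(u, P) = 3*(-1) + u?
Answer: -3270256/303303357 ≈ -0.010782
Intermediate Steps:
y(u, P) = -3 + u
Z(160)/(-35313) + y(86, -177)/(-25767) = (107 + 160)/(-35313) + (-3 + 86)/(-25767) = 267*(-1/35313) + 83*(-1/25767) = -89/11771 - 83/25767 = -3270256/303303357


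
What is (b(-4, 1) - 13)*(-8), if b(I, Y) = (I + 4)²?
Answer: 104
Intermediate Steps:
b(I, Y) = (4 + I)²
(b(-4, 1) - 13)*(-8) = ((4 - 4)² - 13)*(-8) = (0² - 13)*(-8) = (0 - 13)*(-8) = -13*(-8) = 104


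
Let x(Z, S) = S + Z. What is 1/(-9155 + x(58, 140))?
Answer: -1/8957 ≈ -0.00011164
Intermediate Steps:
1/(-9155 + x(58, 140)) = 1/(-9155 + (140 + 58)) = 1/(-9155 + 198) = 1/(-8957) = -1/8957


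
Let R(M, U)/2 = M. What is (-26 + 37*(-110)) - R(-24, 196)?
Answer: -4048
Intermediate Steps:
R(M, U) = 2*M
(-26 + 37*(-110)) - R(-24, 196) = (-26 + 37*(-110)) - 2*(-24) = (-26 - 4070) - 1*(-48) = -4096 + 48 = -4048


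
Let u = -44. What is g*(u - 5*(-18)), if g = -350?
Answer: -16100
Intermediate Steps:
g*(u - 5*(-18)) = -350*(-44 - 5*(-18)) = -350*(-44 + 90) = -350*46 = -16100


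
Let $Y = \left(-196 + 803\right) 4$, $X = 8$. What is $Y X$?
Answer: $19424$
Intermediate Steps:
$Y = 2428$ ($Y = 607 \cdot 4 = 2428$)
$Y X = 2428 \cdot 8 = 19424$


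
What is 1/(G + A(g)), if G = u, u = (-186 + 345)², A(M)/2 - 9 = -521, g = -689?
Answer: 1/24257 ≈ 4.1225e-5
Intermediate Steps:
A(M) = -1024 (A(M) = 18 + 2*(-521) = 18 - 1042 = -1024)
u = 25281 (u = 159² = 25281)
G = 25281
1/(G + A(g)) = 1/(25281 - 1024) = 1/24257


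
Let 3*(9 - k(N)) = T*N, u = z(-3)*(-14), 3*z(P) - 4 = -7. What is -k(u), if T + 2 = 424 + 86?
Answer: 7085/3 ≈ 2361.7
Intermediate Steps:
z(P) = -1 (z(P) = 4/3 + (1/3)*(-7) = 4/3 - 7/3 = -1)
T = 508 (T = -2 + (424 + 86) = -2 + 510 = 508)
u = 14 (u = -1*(-14) = 14)
k(N) = 9 - 508*N/3
-k(u) = -(9 - 508/3*14) = -(9 - 7112/3) = -1*(-7085/3) = 7085/3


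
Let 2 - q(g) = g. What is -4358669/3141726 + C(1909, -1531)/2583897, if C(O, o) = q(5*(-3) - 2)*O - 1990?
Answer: -531173821147/386566494582 ≈ -1.3741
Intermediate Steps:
q(g) = 2 - g
C(O, o) = -1990 + 19*O (C(O, o) = (2 - (5*(-3) - 2))*O - 1990 = (2 - (-15 - 2))*O - 1990 = (2 - 1*(-17))*O - 1990 = (2 + 17)*O - 1990 = 19*O - 1990 = -1990 + 19*O)
-4358669/3141726 + C(1909, -1531)/2583897 = -4358669/3141726 + (-1990 + 19*1909)/2583897 = -4358669*1/3141726 + (-1990 + 36271)*(1/2583897) = -622667/448818 + 34281*(1/2583897) = -622667/448818 + 11427/861299 = -531173821147/386566494582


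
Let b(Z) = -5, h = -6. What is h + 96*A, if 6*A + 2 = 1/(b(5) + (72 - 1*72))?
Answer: -206/5 ≈ -41.200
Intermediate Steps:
A = -11/30 (A = -1/3 + 1/(6*(-5 + (72 - 1*72))) = -1/3 + 1/(6*(-5 + (72 - 72))) = -1/3 + 1/(6*(-5 + 0)) = -1/3 + (1/6)/(-5) = -1/3 + (1/6)*(-1/5) = -1/3 - 1/30 = -11/30 ≈ -0.36667)
h + 96*A = -6 + 96*(-11/30) = -6 - 176/5 = -206/5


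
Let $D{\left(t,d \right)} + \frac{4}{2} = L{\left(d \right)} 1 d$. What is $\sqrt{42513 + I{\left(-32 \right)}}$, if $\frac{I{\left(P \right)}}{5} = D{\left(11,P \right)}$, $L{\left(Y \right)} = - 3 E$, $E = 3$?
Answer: $\sqrt{43943} \approx 209.63$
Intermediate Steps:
$L{\left(Y \right)} = -9$ ($L{\left(Y \right)} = \left(-3\right) 3 = -9$)
$D{\left(t,d \right)} = -2 - 9 d$ ($D{\left(t,d \right)} = -2 + \left(-9\right) 1 d = -2 - 9 d$)
$I{\left(P \right)} = -10 - 45 P$ ($I{\left(P \right)} = 5 \left(-2 - 9 P\right) = -10 - 45 P$)
$\sqrt{42513 + I{\left(-32 \right)}} = \sqrt{42513 - -1430} = \sqrt{42513 + \left(-10 + 1440\right)} = \sqrt{42513 + 1430} = \sqrt{43943}$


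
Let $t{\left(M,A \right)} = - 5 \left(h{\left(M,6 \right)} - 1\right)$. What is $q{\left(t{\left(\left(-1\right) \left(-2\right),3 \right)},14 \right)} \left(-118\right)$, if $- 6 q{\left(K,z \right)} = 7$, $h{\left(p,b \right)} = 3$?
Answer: $\frac{413}{3} \approx 137.67$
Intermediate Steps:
$t{\left(M,A \right)} = -10$ ($t{\left(M,A \right)} = - 5 \left(3 - 1\right) = \left(-5\right) 2 = -10$)
$q{\left(K,z \right)} = - \frac{7}{6}$ ($q{\left(K,z \right)} = \left(- \frac{1}{6}\right) 7 = - \frac{7}{6}$)
$q{\left(t{\left(\left(-1\right) \left(-2\right),3 \right)},14 \right)} \left(-118\right) = \left(- \frac{7}{6}\right) \left(-118\right) = \frac{413}{3}$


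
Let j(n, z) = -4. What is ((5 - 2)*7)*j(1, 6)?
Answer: -84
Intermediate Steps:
((5 - 2)*7)*j(1, 6) = ((5 - 2)*7)*(-4) = (3*7)*(-4) = 21*(-4) = -84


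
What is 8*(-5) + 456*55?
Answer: 25040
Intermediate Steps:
8*(-5) + 456*55 = -40 + 25080 = 25040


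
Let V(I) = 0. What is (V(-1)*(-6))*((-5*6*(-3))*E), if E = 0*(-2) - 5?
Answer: 0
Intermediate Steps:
E = -5 (E = 0 - 5 = -5)
(V(-1)*(-6))*((-5*6*(-3))*E) = (0*(-6))*((-5*6*(-3))*(-5)) = 0*(-30*(-3)*(-5)) = 0*(90*(-5)) = 0*(-450) = 0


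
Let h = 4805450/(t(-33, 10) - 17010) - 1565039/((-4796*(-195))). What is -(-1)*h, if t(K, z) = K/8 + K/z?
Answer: -60277145104061/212200482780 ≈ -284.06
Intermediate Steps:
t(K, z) = K/8 + K/z (t(K, z) = K*(⅛) + K/z = K/8 + K/z)
h = -60277145104061/212200482780 (h = 4805450/(((⅛)*(-33) - 33/10) - 17010) - 1565039/((-4796*(-195))) = 4805450/((-33/8 - 33*⅒) - 210*81) - 1565039/935220 = 4805450/((-33/8 - 33/10) - 17010) - 1565039*1/935220 = 4805450/(-297/40 - 17010) - 1565039/935220 = 4805450/(-680697/40) - 1565039/935220 = 4805450*(-40/680697) - 1565039/935220 = -192218000/680697 - 1565039/935220 = -60277145104061/212200482780 ≈ -284.06)
-(-1)*h = -(-1)*(-60277145104061)/212200482780 = -1*60277145104061/212200482780 = -60277145104061/212200482780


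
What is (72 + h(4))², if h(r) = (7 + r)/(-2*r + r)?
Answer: 76729/16 ≈ 4795.6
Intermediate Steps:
h(r) = -(7 + r)/r (h(r) = (7 + r)/((-r)) = (7 + r)*(-1/r) = -(7 + r)/r)
(72 + h(4))² = (72 + (-7 - 1*4)/4)² = (72 + (-7 - 4)/4)² = (72 + (¼)*(-11))² = (72 - 11/4)² = (277/4)² = 76729/16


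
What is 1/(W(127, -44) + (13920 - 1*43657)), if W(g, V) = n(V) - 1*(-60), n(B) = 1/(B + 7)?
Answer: -37/1098050 ≈ -3.3696e-5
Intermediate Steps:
n(B) = 1/(7 + B)
W(g, V) = 60 + 1/(7 + V) (W(g, V) = 1/(7 + V) - 1*(-60) = 1/(7 + V) + 60 = 60 + 1/(7 + V))
1/(W(127, -44) + (13920 - 1*43657)) = 1/((421 + 60*(-44))/(7 - 44) + (13920 - 1*43657)) = 1/((421 - 2640)/(-37) + (13920 - 43657)) = 1/(-1/37*(-2219) - 29737) = 1/(2219/37 - 29737) = 1/(-1098050/37) = -37/1098050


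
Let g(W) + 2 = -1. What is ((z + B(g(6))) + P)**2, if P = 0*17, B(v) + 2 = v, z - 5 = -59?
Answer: 3481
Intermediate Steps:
z = -54 (z = 5 - 59 = -54)
g(W) = -3 (g(W) = -2 - 1 = -3)
B(v) = -2 + v
P = 0
((z + B(g(6))) + P)**2 = ((-54 + (-2 - 3)) + 0)**2 = ((-54 - 5) + 0)**2 = (-59 + 0)**2 = (-59)**2 = 3481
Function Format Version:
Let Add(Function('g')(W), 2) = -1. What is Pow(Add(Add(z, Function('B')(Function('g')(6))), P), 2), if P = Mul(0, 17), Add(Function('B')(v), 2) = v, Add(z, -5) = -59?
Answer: 3481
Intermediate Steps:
z = -54 (z = Add(5, -59) = -54)
Function('g')(W) = -3 (Function('g')(W) = Add(-2, -1) = -3)
Function('B')(v) = Add(-2, v)
P = 0
Pow(Add(Add(z, Function('B')(Function('g')(6))), P), 2) = Pow(Add(Add(-54, Add(-2, -3)), 0), 2) = Pow(Add(Add(-54, -5), 0), 2) = Pow(Add(-59, 0), 2) = Pow(-59, 2) = 3481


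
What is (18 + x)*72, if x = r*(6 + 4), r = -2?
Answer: -144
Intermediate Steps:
x = -20 (x = -2*(6 + 4) = -2*10 = -20)
(18 + x)*72 = (18 - 20)*72 = -2*72 = -144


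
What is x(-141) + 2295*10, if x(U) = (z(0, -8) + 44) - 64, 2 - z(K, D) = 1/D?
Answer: 183457/8 ≈ 22932.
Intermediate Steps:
z(K, D) = 2 - 1/D
x(U) = -143/8 (x(U) = ((2 - 1/(-8)) + 44) - 64 = ((2 - 1*(-⅛)) + 44) - 64 = ((2 + ⅛) + 44) - 64 = (17/8 + 44) - 64 = 369/8 - 64 = -143/8)
x(-141) + 2295*10 = -143/8 + 2295*10 = -143/8 + 22950 = 183457/8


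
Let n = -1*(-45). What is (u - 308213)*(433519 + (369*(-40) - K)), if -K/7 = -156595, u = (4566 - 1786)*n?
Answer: 124041844878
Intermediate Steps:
n = 45
u = 125100 (u = (4566 - 1786)*45 = 2780*45 = 125100)
K = 1096165 (K = -7*(-156595) = 1096165)
(u - 308213)*(433519 + (369*(-40) - K)) = (125100 - 308213)*(433519 + (369*(-40) - 1*1096165)) = -183113*(433519 + (-14760 - 1096165)) = -183113*(433519 - 1110925) = -183113*(-677406) = 124041844878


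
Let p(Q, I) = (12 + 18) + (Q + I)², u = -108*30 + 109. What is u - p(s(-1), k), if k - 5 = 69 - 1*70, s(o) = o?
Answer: -3170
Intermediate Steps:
k = 4 (k = 5 + (69 - 1*70) = 5 + (69 - 70) = 5 - 1 = 4)
u = -3131 (u = -3240 + 109 = -3131)
p(Q, I) = 30 + (I + Q)²
u - p(s(-1), k) = -3131 - (30 + (4 - 1)²) = -3131 - (30 + 3²) = -3131 - (30 + 9) = -3131 - 1*39 = -3131 - 39 = -3170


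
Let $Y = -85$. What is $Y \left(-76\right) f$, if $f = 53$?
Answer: $342380$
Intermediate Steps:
$Y \left(-76\right) f = \left(-85\right) \left(-76\right) 53 = 6460 \cdot 53 = 342380$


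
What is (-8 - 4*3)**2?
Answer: 400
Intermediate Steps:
(-8 - 4*3)**2 = (-8 - 12)**2 = (-20)**2 = 400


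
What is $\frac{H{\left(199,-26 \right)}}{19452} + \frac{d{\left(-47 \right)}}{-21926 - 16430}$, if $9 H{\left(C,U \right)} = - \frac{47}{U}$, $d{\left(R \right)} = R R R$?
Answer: $\frac{118145002949}{43646903352} \approx 2.7068$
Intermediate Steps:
$d{\left(R \right)} = R^{3}$ ($d{\left(R \right)} = R^{2} R = R^{3}$)
$H{\left(C,U \right)} = - \frac{47}{9 U}$ ($H{\left(C,U \right)} = \frac{\left(-47\right) \frac{1}{U}}{9} = - \frac{47}{9 U}$)
$\frac{H{\left(199,-26 \right)}}{19452} + \frac{d{\left(-47 \right)}}{-21926 - 16430} = \frac{\left(- \frac{47}{9}\right) \frac{1}{-26}}{19452} + \frac{\left(-47\right)^{3}}{-21926 - 16430} = \left(- \frac{47}{9}\right) \left(- \frac{1}{26}\right) \frac{1}{19452} - \frac{103823}{-38356} = \frac{47}{234} \cdot \frac{1}{19452} - - \frac{103823}{38356} = \frac{47}{4551768} + \frac{103823}{38356} = \frac{118145002949}{43646903352}$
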